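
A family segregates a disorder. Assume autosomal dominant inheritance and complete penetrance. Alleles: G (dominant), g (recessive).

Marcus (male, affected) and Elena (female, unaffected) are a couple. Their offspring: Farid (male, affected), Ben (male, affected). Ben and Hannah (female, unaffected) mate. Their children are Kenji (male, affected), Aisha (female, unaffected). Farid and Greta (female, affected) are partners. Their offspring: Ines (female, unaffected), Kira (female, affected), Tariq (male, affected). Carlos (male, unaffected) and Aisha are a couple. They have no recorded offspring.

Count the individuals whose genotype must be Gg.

Obligate heterozygotes: Farid is affected so carries G and received g from Elena (gg), so Farid is Gg; Ben is affected so carries G and received g from Elena (gg), so Ben is Gg; Greta is affected so carries G and passed g to Ines (gg), so Greta is Gg; Kenji is affected so carries G and received g from Hannah (gg), so Kenji is Gg.
Every other individual is either homozygous by phenotype or has at least one consistent homozygous assignment, so the count is 4.

4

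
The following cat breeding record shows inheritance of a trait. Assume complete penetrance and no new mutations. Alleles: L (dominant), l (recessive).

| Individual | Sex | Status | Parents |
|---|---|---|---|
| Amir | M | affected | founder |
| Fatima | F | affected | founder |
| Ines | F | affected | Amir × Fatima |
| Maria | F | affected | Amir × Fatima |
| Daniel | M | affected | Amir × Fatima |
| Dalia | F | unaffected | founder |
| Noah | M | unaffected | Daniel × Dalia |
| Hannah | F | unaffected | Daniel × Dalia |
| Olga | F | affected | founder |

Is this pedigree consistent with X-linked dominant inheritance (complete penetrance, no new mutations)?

No

Under X-linked dominant, Hannah (unaffected, female) cannot arise from Daniel (affected) × Dalia (unaffected).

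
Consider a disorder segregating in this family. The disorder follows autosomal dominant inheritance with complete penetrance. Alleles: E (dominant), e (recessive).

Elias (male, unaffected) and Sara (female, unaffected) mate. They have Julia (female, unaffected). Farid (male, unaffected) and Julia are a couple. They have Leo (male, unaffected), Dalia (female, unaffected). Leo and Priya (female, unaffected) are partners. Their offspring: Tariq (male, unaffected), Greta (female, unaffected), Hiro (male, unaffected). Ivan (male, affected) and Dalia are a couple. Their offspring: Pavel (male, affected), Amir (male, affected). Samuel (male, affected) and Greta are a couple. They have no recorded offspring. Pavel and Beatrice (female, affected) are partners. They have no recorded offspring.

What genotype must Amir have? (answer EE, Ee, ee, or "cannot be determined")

Ee

From phenotype alone, Amir is EE or Ee.
Amir is affected so carries E and received e from Dalia (ee), so Amir is Ee.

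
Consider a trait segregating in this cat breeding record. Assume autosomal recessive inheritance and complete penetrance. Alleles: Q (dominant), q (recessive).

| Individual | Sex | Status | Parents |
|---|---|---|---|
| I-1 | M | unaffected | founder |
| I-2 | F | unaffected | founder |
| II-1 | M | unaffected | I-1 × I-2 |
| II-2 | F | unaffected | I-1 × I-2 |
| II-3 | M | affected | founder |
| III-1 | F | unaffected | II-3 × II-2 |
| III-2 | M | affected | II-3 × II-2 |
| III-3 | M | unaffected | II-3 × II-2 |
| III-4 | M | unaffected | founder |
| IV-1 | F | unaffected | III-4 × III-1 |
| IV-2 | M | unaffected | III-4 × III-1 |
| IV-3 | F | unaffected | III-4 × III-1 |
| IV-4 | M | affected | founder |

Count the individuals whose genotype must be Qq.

Obligate heterozygotes: II-2 is unaffected so carries Q and passed q to III-2 (qq), so II-2 is Qq; III-1 is unaffected so carries Q and received q from II-3 (qq), so III-1 is Qq; III-3 is unaffected so carries Q and received q from II-3 (qq), so III-3 is Qq.
Every other individual is either homozygous by phenotype or has at least one consistent homozygous assignment, so the count is 3.

3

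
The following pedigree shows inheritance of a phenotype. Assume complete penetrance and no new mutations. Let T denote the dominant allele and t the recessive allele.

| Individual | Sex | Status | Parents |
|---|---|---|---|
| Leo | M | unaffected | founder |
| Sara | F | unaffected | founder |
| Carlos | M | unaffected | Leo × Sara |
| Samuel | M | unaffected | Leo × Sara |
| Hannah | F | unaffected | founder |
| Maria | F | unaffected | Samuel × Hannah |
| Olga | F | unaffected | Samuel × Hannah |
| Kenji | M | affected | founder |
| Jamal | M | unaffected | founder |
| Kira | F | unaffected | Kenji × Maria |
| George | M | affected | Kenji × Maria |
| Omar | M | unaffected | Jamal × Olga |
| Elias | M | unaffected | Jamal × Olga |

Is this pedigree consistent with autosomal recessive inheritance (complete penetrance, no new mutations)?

Yes

A consistent assignment under autosomal recessive exists: Leo TT, Sara TT, Carlos TT, Samuel TT, Hannah Tt, Maria Tt, Olga TT, Kenji tt, Jamal TT, Kira Tt, George tt, Omar TT, Elias TT.
In this assignment every recorded phenotype matches its genotype and every non-founder's genotype is obtainable from its parents' genotypes, so the pedigree is consistent.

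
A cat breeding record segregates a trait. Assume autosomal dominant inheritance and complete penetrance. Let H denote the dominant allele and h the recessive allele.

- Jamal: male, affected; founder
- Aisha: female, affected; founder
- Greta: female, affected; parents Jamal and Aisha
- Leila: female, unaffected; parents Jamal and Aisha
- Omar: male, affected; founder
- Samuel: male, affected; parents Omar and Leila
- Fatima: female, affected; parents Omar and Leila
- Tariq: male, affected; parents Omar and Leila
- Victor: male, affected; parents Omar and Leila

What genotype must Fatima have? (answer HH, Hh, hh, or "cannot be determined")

From phenotype alone, Fatima is HH or Hh.
Fatima is affected so carries H and received h from Leila (hh), so Fatima is Hh.

Hh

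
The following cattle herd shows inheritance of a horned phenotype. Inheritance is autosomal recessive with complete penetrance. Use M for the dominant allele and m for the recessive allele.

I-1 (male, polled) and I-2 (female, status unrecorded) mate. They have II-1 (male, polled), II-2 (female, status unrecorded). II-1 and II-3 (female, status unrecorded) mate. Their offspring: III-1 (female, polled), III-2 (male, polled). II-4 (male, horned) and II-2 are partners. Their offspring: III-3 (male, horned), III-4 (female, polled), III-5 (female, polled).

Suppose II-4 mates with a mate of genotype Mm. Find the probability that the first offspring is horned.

1/2

II-4 is horned, so II-4 is mm.
The cross gives 1/2 Mm : 1/2 mm, so P(offspring is horned) = 1/2.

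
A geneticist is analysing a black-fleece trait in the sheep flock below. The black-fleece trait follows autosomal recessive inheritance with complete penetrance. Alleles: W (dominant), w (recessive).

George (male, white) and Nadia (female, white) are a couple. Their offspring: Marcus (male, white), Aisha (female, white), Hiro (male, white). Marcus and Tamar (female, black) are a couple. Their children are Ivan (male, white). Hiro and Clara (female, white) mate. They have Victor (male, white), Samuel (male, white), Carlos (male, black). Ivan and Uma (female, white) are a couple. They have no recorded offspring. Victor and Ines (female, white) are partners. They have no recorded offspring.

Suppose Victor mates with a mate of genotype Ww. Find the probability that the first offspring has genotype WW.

1/3

Hiro is white so carries W and passed w to Carlos (ww), so Hiro is Ww.
Clara is white so carries W and passed w to Carlos (ww), so Clara is Ww.
Victor is a white offspring of Hiro (Ww) × Clara (Ww), whose cross gives 1/4 WW : 1/2 Ww : 1/4 ww; conditioning on being white, Victor is WW with probability 1/3, Ww with probability 2/3.
Summing over parental genotype combinations, P(offspring has genotype WW) = 1/3·1/2 + 2/3·1/4 = 1/3.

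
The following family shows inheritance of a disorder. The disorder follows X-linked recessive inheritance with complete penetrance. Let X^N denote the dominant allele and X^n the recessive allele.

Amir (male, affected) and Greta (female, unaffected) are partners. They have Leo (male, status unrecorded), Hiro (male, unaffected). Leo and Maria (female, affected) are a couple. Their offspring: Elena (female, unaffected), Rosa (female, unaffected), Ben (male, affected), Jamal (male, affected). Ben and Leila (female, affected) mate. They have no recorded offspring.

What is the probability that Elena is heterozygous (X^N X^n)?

1

Elena is unaffected so carries N and received n from Maria (X^n X^n), so Elena is X^N X^n, giving P(X^N X^n) = 1.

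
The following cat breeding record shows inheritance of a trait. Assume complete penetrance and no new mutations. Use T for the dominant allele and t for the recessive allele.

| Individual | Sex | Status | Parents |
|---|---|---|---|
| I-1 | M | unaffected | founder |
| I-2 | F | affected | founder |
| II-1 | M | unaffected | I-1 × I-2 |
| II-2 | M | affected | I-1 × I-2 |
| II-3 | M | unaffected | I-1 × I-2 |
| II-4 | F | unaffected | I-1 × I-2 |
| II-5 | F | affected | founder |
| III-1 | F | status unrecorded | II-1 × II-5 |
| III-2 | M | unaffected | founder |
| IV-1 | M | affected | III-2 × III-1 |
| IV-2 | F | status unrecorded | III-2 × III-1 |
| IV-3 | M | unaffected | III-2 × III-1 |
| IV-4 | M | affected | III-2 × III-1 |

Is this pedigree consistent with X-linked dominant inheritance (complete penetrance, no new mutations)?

Yes

A consistent assignment under X-linked dominant exists: I-1 X^t Y, I-2 X^T X^t, II-1 X^t Y, II-2 X^T Y, II-3 X^t Y, II-4 X^t X^t, II-5 X^T X^T, III-1 X^T X^t, III-2 X^t Y, IV-1 X^T Y, IV-2 X^T X^t, IV-3 X^t Y, IV-4 X^T Y.
In this assignment every recorded phenotype matches its genotype and every non-founder's genotype is obtainable from its parents' genotypes, so the pedigree is consistent.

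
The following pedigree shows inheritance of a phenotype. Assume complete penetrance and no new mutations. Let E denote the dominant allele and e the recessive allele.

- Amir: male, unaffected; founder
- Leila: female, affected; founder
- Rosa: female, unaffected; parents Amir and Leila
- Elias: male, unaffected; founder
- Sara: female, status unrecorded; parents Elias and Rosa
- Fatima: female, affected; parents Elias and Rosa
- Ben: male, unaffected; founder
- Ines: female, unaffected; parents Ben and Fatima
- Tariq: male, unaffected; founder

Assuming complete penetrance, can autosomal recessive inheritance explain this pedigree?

Yes

A consistent assignment under autosomal recessive exists: Amir EE, Leila ee, Rosa Ee, Elias Ee, Sara EE, Fatima ee, Ben EE, Ines Ee, Tariq EE.
In this assignment every recorded phenotype matches its genotype and every non-founder's genotype is obtainable from its parents' genotypes, so the pedigree is consistent.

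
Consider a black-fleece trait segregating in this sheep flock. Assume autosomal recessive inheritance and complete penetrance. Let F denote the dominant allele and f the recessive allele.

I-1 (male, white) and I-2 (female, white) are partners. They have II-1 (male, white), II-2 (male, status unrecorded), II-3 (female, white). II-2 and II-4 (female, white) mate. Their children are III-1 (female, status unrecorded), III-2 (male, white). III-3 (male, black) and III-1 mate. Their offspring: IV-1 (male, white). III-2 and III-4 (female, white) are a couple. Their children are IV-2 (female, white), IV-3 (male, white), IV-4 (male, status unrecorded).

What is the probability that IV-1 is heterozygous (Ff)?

IV-1 is white so carries F and received f from III-3 (ff), so IV-1 is Ff, giving P(Ff) = 1.

1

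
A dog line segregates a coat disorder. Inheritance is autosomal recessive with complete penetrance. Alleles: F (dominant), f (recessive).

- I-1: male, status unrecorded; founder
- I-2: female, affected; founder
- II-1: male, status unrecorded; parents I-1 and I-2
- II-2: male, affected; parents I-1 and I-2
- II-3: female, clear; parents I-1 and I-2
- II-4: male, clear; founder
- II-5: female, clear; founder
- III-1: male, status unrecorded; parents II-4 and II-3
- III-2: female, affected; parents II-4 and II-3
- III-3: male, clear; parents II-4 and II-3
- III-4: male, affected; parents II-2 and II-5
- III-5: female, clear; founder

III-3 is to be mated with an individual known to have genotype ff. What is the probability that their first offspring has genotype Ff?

II-4 is clear so carries F and passed f to III-2 (ff), so II-4 is Ff.
II-3 is clear so carries F and received f from I-2 (ff), so II-3 is Ff.
III-3 is a clear offspring of II-4 (Ff) × II-3 (Ff), whose cross gives 1/4 FF : 1/2 Ff : 1/4 ff; conditioning on being clear, III-3 is FF with probability 1/3, Ff with probability 2/3.
Summing over parental genotype combinations, P(offspring has genotype Ff) = 1/3·1 + 2/3·1/2 = 2/3.

2/3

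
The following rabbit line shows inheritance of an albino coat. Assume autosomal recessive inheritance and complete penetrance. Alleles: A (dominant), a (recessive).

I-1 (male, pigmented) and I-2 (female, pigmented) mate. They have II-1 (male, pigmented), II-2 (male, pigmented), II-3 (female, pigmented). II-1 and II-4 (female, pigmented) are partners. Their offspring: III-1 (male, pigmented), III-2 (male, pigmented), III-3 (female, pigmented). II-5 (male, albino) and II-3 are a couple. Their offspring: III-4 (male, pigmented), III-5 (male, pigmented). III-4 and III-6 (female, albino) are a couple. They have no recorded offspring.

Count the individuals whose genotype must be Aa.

2

Obligate heterozygotes: III-4 is pigmented so carries A and received a from II-5 (aa), so III-4 is Aa; III-5 is pigmented so carries A and received a from II-5 (aa), so III-5 is Aa.
Every other individual is either homozygous by phenotype or has at least one consistent homozygous assignment, so the count is 2.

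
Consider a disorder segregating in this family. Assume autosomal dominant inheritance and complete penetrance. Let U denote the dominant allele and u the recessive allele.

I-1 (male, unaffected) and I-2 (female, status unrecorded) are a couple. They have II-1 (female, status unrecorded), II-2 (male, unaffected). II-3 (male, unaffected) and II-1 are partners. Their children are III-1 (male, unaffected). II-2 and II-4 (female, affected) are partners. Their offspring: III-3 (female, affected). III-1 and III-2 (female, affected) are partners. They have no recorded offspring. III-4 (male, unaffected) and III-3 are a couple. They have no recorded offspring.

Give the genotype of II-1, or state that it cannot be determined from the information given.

cannot be determined

II-1's phenotype is unrecorded, and no parent or child forces a single allele at both positions; consistent genotype assignments exist with II-1 as Uu or uu.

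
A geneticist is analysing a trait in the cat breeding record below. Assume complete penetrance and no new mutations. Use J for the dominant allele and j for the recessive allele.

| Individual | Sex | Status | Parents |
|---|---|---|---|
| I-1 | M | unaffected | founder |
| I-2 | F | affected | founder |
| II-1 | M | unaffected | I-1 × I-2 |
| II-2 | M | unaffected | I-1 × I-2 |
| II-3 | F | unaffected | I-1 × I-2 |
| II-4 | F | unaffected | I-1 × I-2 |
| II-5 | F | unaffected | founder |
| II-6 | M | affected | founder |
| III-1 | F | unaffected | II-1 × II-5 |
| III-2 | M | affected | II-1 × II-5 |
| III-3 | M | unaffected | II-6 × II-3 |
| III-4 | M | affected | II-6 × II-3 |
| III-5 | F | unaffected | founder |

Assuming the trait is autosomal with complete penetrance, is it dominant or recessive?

II-1 and II-5 are both unaffected yet have an affected child III-2. Under dominance, an affected child requires at least one affected parent, so the trait cannot be dominant.

recessive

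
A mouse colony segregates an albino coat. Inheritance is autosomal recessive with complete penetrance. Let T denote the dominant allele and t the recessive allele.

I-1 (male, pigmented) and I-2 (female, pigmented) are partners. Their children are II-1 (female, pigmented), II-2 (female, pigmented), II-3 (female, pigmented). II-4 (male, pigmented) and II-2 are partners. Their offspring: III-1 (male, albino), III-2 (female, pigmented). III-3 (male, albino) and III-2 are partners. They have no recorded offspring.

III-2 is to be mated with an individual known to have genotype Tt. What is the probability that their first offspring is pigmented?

II-4 is pigmented so carries T and passed t to III-1 (tt), so II-4 is Tt.
II-2 is pigmented so carries T and passed t to III-1 (tt), so II-2 is Tt.
III-2 is a pigmented offspring of II-4 (Tt) × II-2 (Tt), whose cross gives 1/4 TT : 1/2 Tt : 1/4 tt; conditioning on being pigmented, III-2 is TT with probability 1/3, Tt with probability 2/3.
Summing over parental genotype combinations, P(offspring is pigmented) = 1/3·1 + 2/3·3/4 = 5/6.

5/6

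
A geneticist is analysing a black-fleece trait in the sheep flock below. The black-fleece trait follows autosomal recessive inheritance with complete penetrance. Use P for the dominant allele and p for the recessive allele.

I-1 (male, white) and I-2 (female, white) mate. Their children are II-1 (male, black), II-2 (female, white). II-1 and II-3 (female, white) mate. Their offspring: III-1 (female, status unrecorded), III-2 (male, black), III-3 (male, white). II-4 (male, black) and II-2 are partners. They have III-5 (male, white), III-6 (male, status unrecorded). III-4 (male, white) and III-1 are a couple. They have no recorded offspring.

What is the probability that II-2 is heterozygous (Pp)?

I-1 is white so carries P and passed p to II-1 (pp), so I-1 is Pp.
I-2 is white so carries P and passed p to II-1 (pp), so I-2 is Pp.
Their cross gives offspring ratios 1/4 PP : 1/2 Pp : 1/4 pp. Conditioning on II-2 being white, P(Pp) = 1/2 / 3/4 = 2/3 before taking II-2's own offspring into account.
II-4 is black, so II-4 is pp.
Now use II-2's offspring. Probability of each recorded status — white son III-5: 1/2 if II-2 is Pp, 1 if PP. (III-6: equally likely either way, so uninformative.)
Bayes: P(Pp) = 2/3·1/2 / (2/3·1/2 + 1/3·1) = 1/2.

1/2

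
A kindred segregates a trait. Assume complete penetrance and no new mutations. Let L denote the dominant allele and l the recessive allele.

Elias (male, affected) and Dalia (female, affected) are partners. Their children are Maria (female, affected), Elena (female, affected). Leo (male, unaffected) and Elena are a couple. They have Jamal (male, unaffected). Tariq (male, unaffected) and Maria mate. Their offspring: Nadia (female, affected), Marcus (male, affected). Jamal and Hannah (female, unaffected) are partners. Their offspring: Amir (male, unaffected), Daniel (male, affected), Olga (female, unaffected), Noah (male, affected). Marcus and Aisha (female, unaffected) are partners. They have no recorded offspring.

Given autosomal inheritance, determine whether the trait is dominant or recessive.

recessive

Jamal and Hannah are both unaffected yet have an affected child Daniel. Under dominance, an affected child requires at least one affected parent, so the trait cannot be dominant.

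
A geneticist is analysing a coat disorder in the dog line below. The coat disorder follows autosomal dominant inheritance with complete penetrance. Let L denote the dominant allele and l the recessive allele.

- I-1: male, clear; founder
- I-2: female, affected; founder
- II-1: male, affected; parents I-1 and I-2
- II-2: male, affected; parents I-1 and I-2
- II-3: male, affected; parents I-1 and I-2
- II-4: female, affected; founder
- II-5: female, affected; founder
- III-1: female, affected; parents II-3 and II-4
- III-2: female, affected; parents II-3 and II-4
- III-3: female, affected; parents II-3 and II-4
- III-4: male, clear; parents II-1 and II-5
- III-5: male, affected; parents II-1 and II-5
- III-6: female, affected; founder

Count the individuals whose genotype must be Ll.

Obligate heterozygotes: II-1 is affected so carries L and received l from I-1 (ll), so II-1 is Ll; II-2 is affected so carries L and received l from I-1 (ll), so II-2 is Ll; II-3 is affected so carries L and received l from I-1 (ll), so II-3 is Ll; II-5 is affected so carries L and passed l to III-4 (ll), so II-5 is Ll.
Every other individual is either homozygous by phenotype or has at least one consistent homozygous assignment, so the count is 4.

4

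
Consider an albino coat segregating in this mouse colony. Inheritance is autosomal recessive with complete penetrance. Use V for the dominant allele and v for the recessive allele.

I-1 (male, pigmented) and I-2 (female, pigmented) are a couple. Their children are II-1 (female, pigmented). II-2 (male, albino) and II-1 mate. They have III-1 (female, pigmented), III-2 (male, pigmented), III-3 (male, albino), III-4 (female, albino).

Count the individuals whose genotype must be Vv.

Obligate heterozygotes: II-1 is pigmented so carries V and passed v to III-3 (vv), so II-1 is Vv; III-1 is pigmented so carries V and received v from II-2 (vv), so III-1 is Vv; III-2 is pigmented so carries V and received v from II-2 (vv), so III-2 is Vv.
Every other individual is either homozygous by phenotype or has at least one consistent homozygous assignment, so the count is 3.

3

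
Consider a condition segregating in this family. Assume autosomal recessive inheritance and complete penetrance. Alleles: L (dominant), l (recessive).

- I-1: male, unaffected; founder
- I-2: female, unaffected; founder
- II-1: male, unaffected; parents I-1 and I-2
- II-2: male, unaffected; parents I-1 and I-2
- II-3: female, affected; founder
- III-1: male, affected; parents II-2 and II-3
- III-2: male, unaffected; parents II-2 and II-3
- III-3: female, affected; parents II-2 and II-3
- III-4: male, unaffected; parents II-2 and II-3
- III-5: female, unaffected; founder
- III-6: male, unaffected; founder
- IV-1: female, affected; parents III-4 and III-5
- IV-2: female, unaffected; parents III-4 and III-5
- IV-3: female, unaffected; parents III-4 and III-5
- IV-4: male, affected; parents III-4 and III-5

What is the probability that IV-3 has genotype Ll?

III-4 is unaffected so carries L and received l from II-3 (ll), so III-4 is Ll.
III-5 is unaffected so carries L and passed l to IV-1 (ll), so III-5 is Ll.
Their cross gives offspring ratios 1/4 LL : 1/2 Ll : 1/4 ll. Conditioning on IV-3 being unaffected, P(Ll) = 1/2 / 3/4 = 2/3.

2/3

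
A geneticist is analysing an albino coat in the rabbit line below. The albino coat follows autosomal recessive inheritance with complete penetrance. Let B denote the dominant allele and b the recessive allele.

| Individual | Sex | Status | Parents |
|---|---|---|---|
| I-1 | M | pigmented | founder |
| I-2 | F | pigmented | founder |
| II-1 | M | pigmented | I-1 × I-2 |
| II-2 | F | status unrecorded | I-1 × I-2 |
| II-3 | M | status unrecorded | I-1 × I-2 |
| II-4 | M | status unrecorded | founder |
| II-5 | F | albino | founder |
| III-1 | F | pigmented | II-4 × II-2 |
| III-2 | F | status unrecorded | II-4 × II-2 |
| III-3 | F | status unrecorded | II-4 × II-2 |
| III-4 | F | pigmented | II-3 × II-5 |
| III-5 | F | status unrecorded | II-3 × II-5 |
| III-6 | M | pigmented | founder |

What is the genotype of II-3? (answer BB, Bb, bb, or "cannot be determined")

cannot be determined

II-3's phenotype is unrecorded, and no parent or child forces a single allele at both positions; consistent genotype assignments exist with II-3 as BB or Bb.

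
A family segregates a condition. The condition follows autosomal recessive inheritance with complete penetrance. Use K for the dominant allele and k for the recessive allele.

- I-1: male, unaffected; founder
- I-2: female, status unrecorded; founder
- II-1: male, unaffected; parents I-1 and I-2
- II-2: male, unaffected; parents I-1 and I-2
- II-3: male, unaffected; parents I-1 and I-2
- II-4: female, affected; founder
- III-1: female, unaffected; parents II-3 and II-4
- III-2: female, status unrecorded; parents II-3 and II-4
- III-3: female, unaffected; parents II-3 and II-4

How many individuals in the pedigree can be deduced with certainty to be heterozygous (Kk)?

2

Obligate heterozygotes: III-1 is unaffected so carries K and received k from II-4 (kk), so III-1 is Kk; III-3 is unaffected so carries K and received k from II-4 (kk), so III-3 is Kk.
Every other individual is either homozygous by phenotype or has at least one consistent homozygous assignment, so the count is 2.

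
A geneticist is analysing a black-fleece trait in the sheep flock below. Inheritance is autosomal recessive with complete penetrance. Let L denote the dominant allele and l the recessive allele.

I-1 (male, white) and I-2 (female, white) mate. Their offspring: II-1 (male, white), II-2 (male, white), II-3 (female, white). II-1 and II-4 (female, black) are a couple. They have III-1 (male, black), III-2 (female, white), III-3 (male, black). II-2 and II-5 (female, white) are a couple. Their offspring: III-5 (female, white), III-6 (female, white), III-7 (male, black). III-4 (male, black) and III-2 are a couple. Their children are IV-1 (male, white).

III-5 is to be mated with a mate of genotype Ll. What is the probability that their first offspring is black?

1/6

II-2 is white so carries L and passed l to III-7 (ll), so II-2 is Ll.
II-5 is white so carries L and passed l to III-7 (ll), so II-5 is Ll.
III-5 is a white offspring of II-2 (Ll) × II-5 (Ll), whose cross gives 1/4 LL : 1/2 Ll : 1/4 ll; conditioning on being white, III-5 is LL with probability 1/3, Ll with probability 2/3.
Summing over parental genotype combinations, P(offspring is black) = 2/3·1/4 = 1/6.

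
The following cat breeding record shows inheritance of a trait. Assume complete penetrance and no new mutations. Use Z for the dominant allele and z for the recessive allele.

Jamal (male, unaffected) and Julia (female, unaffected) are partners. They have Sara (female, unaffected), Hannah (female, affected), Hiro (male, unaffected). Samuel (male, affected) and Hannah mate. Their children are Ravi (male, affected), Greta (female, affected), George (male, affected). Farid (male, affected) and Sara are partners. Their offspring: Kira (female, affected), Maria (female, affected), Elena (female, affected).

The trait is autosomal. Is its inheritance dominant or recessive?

Jamal and Julia are both unaffected yet have an affected child Hannah. Under dominance, an affected child requires at least one affected parent, so the trait cannot be dominant.

recessive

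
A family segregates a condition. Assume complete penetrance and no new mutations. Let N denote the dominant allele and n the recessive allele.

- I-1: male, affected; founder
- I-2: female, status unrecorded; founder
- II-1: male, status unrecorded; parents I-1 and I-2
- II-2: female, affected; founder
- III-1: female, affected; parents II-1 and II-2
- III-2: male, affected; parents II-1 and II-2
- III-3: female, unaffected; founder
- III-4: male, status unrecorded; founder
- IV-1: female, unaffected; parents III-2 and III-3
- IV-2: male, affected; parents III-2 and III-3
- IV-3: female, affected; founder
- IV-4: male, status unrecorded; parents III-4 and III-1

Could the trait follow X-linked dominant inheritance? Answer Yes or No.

Under X-linked dominant, IV-1 (unaffected, female) cannot arise from III-2 (affected) × III-3 (unaffected).

No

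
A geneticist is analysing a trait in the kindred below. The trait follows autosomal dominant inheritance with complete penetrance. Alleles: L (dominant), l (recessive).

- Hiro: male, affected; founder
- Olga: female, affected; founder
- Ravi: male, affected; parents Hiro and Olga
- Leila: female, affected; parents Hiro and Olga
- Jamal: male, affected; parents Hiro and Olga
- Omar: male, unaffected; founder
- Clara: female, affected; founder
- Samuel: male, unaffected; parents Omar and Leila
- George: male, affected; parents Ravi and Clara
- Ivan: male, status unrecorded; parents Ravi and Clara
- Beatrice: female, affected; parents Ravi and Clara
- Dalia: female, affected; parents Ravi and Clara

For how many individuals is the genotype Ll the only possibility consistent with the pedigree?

1

Obligate heterozygotes: Leila is affected so carries L and passed l to Samuel (ll), so Leila is Ll.
Every other individual is either homozygous by phenotype or has at least one consistent homozygous assignment, so the count is 1.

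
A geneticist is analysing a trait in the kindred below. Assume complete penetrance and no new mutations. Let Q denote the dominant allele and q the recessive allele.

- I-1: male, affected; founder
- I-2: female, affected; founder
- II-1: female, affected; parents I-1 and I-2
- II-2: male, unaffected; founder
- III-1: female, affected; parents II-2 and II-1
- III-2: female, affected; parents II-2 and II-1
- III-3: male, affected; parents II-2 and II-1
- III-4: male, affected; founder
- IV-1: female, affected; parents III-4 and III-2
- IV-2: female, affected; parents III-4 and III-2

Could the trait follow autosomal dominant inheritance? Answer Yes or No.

Yes

A consistent assignment under autosomal dominant exists: I-1 QQ, I-2 QQ, II-1 QQ, II-2 qq, III-1 Qq, III-2 Qq, III-3 Qq, III-4 QQ, IV-1 QQ, IV-2 QQ.
In this assignment every recorded phenotype matches its genotype and every non-founder's genotype is obtainable from its parents' genotypes, so the pedigree is consistent.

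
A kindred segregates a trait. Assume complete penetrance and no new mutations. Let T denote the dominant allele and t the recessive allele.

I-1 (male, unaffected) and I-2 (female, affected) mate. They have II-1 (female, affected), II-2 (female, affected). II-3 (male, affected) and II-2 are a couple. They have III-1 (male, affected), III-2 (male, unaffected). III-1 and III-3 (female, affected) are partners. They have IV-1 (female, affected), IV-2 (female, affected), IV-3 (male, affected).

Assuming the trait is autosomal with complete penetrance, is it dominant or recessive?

dominant

II-3 and II-2 are both affected yet have an unaffected child III-2. Under a recessive model two affected parents are homozygous and every child would be affected, so the trait cannot be recessive.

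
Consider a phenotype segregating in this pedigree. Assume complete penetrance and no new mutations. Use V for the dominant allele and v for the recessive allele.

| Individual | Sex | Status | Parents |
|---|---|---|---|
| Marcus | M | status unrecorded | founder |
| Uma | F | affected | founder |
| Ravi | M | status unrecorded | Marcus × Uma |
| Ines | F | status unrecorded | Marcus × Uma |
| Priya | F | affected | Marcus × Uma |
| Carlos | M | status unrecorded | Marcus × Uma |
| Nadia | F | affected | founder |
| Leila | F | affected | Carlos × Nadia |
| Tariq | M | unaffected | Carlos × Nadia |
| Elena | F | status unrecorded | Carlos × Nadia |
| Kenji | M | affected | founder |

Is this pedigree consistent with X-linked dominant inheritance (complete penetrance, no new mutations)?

A consistent assignment under X-linked dominant exists: Marcus X^V Y, Uma X^V X^V, Ravi X^V Y, Ines X^V X^V, Priya X^V X^V, Carlos X^V Y, Nadia X^V X^v, Leila X^V X^V, Tariq X^v Y, Elena X^V X^V, Kenji X^V Y.
In this assignment every recorded phenotype matches its genotype and every non-founder's genotype is obtainable from its parents' genotypes, so the pedigree is consistent.

Yes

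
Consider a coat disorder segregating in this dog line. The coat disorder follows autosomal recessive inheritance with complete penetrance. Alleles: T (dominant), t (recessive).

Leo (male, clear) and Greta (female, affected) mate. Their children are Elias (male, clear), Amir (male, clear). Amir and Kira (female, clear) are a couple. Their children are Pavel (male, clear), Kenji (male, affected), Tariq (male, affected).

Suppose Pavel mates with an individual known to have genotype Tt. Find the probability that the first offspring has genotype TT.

Amir is clear so carries T and received t from Greta (tt), so Amir is Tt.
Kira is clear so carries T and passed t to Kenji (tt), so Kira is Tt.
Pavel is a clear offspring of Amir (Tt) × Kira (Tt), whose cross gives 1/4 TT : 1/2 Tt : 1/4 tt; conditioning on being clear, Pavel is TT with probability 1/3, Tt with probability 2/3.
Summing over parental genotype combinations, P(offspring has genotype TT) = 1/3·1/2 + 2/3·1/4 = 1/3.

1/3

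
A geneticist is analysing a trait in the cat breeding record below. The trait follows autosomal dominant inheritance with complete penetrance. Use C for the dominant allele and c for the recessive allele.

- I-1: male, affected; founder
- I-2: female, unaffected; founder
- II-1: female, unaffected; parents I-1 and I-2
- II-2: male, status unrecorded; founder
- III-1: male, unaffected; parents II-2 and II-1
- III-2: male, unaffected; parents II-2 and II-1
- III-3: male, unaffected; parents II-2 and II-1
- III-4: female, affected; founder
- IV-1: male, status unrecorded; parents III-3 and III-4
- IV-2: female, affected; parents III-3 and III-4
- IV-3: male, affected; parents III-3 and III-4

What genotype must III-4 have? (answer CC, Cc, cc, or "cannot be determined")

cannot be determined

III-4's phenotype allows CC or Cc, and no parent or child forces a single allele at both positions; consistent genotype assignments exist with III-4 as CC or Cc.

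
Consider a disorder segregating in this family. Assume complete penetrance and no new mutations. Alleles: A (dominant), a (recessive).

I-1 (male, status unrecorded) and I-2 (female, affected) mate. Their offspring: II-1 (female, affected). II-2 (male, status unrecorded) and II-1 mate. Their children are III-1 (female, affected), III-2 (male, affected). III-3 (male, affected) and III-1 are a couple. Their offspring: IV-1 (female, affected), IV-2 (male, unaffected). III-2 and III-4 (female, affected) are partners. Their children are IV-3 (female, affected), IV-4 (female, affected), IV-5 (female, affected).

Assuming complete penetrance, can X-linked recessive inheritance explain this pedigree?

Under X-linked recessive, IV-2 (unaffected, male) cannot arise from III-3 (affected) × III-1 (affected).

No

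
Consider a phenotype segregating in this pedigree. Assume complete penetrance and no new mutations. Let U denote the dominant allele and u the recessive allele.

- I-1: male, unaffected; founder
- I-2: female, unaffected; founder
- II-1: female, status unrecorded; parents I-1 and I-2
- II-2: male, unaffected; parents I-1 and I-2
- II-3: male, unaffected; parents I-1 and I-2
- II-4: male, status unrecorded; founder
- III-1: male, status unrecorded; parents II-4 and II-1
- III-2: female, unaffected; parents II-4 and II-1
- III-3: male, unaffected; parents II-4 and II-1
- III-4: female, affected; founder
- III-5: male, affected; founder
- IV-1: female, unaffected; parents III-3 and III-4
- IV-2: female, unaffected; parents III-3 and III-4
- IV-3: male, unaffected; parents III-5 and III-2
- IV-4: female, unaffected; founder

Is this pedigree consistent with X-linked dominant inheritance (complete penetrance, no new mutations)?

A consistent assignment under X-linked dominant exists: I-1 X^u Y, I-2 X^u X^u, II-1 X^u X^u, II-2 X^u Y, II-3 X^u Y, II-4 X^u Y, III-1 X^u Y, III-2 X^u X^u, III-3 X^u Y, III-4 X^U X^u, III-5 X^U Y, IV-1 X^u X^u, IV-2 X^u X^u, IV-3 X^u Y, IV-4 X^u X^u.
In this assignment every recorded phenotype matches its genotype and every non-founder's genotype is obtainable from its parents' genotypes, so the pedigree is consistent.

Yes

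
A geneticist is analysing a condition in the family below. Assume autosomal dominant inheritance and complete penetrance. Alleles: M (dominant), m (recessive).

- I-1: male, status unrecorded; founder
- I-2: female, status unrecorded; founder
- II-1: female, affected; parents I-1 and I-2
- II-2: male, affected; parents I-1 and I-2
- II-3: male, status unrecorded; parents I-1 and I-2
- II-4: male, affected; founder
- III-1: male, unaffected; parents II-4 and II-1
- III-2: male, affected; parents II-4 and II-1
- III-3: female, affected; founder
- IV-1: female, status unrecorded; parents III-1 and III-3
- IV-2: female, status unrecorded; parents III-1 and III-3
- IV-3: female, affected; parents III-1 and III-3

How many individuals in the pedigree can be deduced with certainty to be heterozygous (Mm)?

3

Obligate heterozygotes: II-1 is affected so carries M and passed m to III-1 (mm), so II-1 is Mm; II-4 is affected so carries M and passed m to III-1 (mm), so II-4 is Mm; IV-3 is affected so carries M and received m from III-1 (mm), so IV-3 is Mm.
Every other individual is either homozygous by phenotype or has at least one consistent homozygous assignment, so the count is 3.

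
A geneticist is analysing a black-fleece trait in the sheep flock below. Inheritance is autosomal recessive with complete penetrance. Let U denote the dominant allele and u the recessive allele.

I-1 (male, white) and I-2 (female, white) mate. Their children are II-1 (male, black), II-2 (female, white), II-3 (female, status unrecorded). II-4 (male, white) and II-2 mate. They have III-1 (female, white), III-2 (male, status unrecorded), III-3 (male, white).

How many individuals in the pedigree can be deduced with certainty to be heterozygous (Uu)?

Obligate heterozygotes: I-1 is white so carries U and passed u to II-1 (uu), so I-1 is Uu; I-2 is white so carries U and passed u to II-1 (uu), so I-2 is Uu.
Every other individual is either homozygous by phenotype or has at least one consistent homozygous assignment, so the count is 2.

2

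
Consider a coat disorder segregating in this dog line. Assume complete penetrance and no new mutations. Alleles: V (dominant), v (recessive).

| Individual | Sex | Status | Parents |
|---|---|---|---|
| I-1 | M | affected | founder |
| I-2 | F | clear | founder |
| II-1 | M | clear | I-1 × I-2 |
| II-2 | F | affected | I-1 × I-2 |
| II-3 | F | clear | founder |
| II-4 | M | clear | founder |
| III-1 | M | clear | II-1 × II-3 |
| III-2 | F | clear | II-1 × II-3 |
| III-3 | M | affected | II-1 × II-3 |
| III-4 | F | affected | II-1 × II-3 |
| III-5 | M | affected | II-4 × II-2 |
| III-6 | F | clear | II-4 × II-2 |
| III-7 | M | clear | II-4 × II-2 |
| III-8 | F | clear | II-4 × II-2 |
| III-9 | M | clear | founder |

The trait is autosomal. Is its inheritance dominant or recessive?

II-1 and II-3 are both clear yet have an affected child III-3. Under dominance, an affected child requires at least one affected parent, so the trait cannot be dominant.

recessive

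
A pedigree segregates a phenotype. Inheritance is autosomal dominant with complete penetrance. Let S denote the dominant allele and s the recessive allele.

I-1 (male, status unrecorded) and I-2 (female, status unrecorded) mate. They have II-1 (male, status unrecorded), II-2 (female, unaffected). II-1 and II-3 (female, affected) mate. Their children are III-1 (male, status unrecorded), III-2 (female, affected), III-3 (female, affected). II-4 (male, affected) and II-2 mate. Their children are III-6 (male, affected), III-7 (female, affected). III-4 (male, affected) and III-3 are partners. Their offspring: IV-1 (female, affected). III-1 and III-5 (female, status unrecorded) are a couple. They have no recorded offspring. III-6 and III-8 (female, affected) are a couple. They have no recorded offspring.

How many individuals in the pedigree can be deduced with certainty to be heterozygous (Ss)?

Obligate heterozygotes: III-6 is affected so carries S and received s from II-2 (ss), so III-6 is Ss; III-7 is affected so carries S and received s from II-2 (ss), so III-7 is Ss.
Every other individual is either homozygous by phenotype or has at least one consistent homozygous assignment, so the count is 2.

2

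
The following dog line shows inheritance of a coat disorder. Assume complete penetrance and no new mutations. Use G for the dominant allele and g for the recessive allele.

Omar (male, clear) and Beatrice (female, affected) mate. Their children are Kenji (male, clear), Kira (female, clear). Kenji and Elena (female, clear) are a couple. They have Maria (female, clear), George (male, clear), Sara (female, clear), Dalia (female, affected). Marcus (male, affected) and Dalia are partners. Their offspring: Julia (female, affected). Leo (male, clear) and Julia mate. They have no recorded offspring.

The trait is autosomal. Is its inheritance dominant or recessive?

recessive

Kenji and Elena are both clear yet have an affected child Dalia. Under dominance, an affected child requires at least one affected parent, so the trait cannot be dominant.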